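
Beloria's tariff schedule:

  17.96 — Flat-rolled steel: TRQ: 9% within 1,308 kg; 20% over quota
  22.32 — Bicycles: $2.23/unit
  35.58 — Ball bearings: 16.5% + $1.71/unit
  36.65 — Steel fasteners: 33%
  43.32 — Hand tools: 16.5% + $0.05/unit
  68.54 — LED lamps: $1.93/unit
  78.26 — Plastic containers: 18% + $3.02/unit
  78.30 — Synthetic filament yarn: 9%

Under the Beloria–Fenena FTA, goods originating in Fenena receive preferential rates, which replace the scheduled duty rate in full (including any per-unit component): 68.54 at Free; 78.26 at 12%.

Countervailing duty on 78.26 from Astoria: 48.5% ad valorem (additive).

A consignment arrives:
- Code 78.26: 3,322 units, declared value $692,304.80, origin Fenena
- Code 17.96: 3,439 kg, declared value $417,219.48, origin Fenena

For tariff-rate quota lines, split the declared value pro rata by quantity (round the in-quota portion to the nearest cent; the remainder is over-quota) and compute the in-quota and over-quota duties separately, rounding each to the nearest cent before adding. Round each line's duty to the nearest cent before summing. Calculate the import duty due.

Line 1 (78.26, Fenena, 3,322 units, $692,304.80):
Base rate for 78.26 is 18% + $3.02/unit.
Origin Fenena qualifies under the Beloria–Fenena agreement and 78.26 is covered: preferential rate 12% applies instead.
The additional-duty order on 78.26 targets Astoria, not Fenena; it does not apply.
Duty = $692,304.80 × 12% = $83,076.58.
Line 2 (17.96, Fenena, 3,439 kg, $417,219.48):
Code 17.96 is under a tariff-rate quota (threshold 1,308 kg). In-quota: 1,308 kg at 9%; over-quota: 2,131 kg at 20%.
Pro-rata value split: in-quota = $417,219.48 × 1,308/3,439 = $158,686.56; over-quota = $417,219.48 − $158,686.56 = $258,532.92.
In-quota duty = $158,686.56 × 9% = $14,281.79. Over-quota duty = $258,532.92 × 20% = $51,706.58.
Line duty = $14,281.79 + $51,706.58 = $65,988.37.
Total = $83,076.58 + $65,988.37 = $149,064.95.

$149,064.95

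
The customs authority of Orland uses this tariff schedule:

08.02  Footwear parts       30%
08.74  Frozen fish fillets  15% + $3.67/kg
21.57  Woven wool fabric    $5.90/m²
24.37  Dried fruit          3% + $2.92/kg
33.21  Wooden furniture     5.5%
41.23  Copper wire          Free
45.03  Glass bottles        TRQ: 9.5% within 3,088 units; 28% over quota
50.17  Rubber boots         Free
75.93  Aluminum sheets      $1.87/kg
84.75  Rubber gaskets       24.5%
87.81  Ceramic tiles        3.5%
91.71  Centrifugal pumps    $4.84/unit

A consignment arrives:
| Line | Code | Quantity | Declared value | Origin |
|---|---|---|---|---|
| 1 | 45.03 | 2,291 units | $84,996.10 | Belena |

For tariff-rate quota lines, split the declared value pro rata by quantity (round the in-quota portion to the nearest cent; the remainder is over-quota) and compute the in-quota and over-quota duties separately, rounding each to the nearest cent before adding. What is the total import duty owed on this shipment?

$8,074.63

Line 1 (45.03, Belena, 2,291 units, $84,996.10):
Code 45.03 is under a tariff-rate quota (threshold 3,088 units). Quantity 2,291 units is within the quota, so the in-quota rate 9.5% applies to the full value.
Duty = $84,996.10 × 9.5% = $8,074.63.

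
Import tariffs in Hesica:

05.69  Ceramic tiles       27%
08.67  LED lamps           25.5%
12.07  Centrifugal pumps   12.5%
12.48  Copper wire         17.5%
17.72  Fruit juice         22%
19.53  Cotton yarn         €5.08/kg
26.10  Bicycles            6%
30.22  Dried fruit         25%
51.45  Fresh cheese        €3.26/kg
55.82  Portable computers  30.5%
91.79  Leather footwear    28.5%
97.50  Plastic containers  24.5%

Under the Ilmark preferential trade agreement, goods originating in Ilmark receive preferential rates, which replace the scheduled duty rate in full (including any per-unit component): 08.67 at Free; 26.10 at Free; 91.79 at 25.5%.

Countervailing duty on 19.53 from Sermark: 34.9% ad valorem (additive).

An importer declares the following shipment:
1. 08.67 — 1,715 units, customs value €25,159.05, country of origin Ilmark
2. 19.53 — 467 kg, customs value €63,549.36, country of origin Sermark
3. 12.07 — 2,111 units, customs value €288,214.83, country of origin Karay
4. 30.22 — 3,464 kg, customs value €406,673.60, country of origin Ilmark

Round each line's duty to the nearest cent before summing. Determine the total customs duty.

Line 1 (08.67, Ilmark, 1,715 units, €25,159.05):
Base rate for 08.67 is 25.5%.
Origin Ilmark qualifies under the Hesica–Ilmark agreement and 08.67 is covered: preferential rate Free applies instead.
Duty = €25,159.05 × 0% = €0.00.
Line 2 (19.53, Sermark, 467 kg, €63,549.36):
Base rate for 19.53 is €5.08/kg.
Additional duty on 19.53 from Sermark: +34.9% ad valorem. Applied ad valorem rate = 34.9%.
Duty = €63,549.36 × 34.9% + 467 × €5.08 = €24,551.09.
Line 3 (12.07, Karay, 2,111 units, €288,214.83):
Base rate for 12.07 is 12.5%.
Duty = €288,214.83 × 12.5% = €36,026.85.
Line 4 (30.22, Ilmark, 3,464 kg, €406,673.60):
Base rate for 30.22 is 25%.
Origin Ilmark is the FTA partner but 30.22 is not on the preference list; base rate stands.
Duty = €406,673.60 × 25% = €101,668.40.
Total = €0.00 + €24,551.09 + €36,026.85 + €101,668.40 = €162,246.34.

€162,246.34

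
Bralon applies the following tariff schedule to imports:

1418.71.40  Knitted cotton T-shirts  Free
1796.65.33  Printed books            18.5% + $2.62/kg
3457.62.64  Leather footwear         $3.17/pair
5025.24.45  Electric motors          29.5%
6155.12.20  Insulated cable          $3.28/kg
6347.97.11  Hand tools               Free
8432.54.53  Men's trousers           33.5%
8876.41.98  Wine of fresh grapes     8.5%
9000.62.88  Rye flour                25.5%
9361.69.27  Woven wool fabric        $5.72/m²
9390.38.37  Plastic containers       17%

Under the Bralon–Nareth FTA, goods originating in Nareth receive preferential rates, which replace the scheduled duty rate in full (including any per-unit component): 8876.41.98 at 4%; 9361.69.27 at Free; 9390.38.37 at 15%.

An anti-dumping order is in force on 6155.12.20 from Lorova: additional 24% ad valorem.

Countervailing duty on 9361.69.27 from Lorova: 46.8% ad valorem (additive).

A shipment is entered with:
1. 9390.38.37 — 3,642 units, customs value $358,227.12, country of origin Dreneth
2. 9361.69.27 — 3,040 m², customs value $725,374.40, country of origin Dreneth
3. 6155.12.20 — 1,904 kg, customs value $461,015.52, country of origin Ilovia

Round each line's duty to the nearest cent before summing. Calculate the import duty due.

Line 1 (9390.38.37, Dreneth, 3,642 units, $358,227.12):
Base rate for 9390.38.37 is 17%.
9390.38.37 has an FTA preferential rate, but origin Dreneth is not Nareth; base rate stands.
Duty = $358,227.12 × 17% = $60,898.61.
Line 2 (9361.69.27, Dreneth, 3,040 m², $725,374.40):
Base rate for 9361.69.27 is $5.72/m².
9361.69.27 has an FTA preferential rate, but origin Dreneth is not Nareth; base rate stands.
The additional-duty order on 9361.69.27 targets Lorova, not Dreneth; it does not apply.
Duty = 3,040 × $5.72 = $17,388.80.
Line 3 (6155.12.20, Ilovia, 1,904 kg, $461,015.52):
Base rate for 6155.12.20 is $3.28/kg.
The additional-duty order on 6155.12.20 targets Lorova, not Ilovia; it does not apply.
Duty = 1,904 × $3.28 = $6,245.12.
Total = $60,898.61 + $17,388.80 + $6,245.12 = $84,532.53.

$84,532.53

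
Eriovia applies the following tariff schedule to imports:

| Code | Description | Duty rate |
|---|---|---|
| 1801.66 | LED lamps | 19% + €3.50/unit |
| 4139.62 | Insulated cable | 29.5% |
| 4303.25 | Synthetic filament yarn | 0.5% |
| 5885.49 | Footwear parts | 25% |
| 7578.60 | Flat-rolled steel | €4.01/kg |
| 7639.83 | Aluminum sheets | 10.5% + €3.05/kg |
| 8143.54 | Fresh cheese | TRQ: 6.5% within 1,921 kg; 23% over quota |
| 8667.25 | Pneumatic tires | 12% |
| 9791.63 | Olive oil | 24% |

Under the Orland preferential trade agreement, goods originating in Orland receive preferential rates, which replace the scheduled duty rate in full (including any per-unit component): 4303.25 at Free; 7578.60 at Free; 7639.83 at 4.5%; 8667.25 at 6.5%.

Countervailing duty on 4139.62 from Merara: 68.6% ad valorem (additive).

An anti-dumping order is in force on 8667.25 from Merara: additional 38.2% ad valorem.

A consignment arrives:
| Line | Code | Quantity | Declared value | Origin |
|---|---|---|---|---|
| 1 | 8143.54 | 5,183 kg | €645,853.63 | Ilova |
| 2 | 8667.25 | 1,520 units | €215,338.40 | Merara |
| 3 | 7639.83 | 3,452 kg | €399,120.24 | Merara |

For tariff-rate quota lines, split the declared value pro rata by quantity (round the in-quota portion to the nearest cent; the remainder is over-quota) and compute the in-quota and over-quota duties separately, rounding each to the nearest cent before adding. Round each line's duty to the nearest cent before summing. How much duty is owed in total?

€269,585.44

Line 1 (8143.54, Ilova, 5,183 kg, €645,853.63):
Code 8143.54 is under a tariff-rate quota (threshold 1,921 kg). In-quota: 1,921 kg at 6.5%; over-quota: 3,262 kg at 23%.
Pro-rata value split: in-quota = €645,853.63 × 1,921/5,183 = €239,375.81; over-quota = €645,853.63 − €239,375.81 = €406,477.82.
In-quota duty = €239,375.81 × 6.5% = €15,559.43. Over-quota duty = €406,477.82 × 23% = €93,489.90.
Line duty = €15,559.43 + €93,489.90 = €109,049.33.
Line 2 (8667.25, Merara, 1,520 units, €215,338.40):
Base rate for 8667.25 is 12%.
8667.25 has an FTA preferential rate, but origin Merara is not Orland; base rate stands.
Additional duty on 8667.25 from Merara: +38.2%. Applied ad valorem rate: 12% + 38.2% = 50.2%.
Duty = €215,338.40 × 50.2% = €108,099.88.
Line 3 (7639.83, Merara, 3,452 kg, €399,120.24):
Base rate for 7639.83 is 10.5% + €3.05/kg.
7639.83 has an FTA preferential rate, but origin Merara is not Orland; base rate stands.
Duty = €399,120.24 × 10.5% + 3,452 × €3.05 = €52,436.23.
Total = €109,049.33 + €108,099.88 + €52,436.23 = €269,585.44.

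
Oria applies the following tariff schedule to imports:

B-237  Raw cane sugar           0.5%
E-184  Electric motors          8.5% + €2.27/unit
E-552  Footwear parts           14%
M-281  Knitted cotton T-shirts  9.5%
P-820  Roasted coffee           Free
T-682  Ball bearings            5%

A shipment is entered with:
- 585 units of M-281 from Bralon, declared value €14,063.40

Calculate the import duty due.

Line 1 (M-281, Bralon, 585 units, €14,063.40):
Base rate for M-281 is 9.5%.
Duty = €14,063.40 × 9.5% = €1,336.02.

€1,336.02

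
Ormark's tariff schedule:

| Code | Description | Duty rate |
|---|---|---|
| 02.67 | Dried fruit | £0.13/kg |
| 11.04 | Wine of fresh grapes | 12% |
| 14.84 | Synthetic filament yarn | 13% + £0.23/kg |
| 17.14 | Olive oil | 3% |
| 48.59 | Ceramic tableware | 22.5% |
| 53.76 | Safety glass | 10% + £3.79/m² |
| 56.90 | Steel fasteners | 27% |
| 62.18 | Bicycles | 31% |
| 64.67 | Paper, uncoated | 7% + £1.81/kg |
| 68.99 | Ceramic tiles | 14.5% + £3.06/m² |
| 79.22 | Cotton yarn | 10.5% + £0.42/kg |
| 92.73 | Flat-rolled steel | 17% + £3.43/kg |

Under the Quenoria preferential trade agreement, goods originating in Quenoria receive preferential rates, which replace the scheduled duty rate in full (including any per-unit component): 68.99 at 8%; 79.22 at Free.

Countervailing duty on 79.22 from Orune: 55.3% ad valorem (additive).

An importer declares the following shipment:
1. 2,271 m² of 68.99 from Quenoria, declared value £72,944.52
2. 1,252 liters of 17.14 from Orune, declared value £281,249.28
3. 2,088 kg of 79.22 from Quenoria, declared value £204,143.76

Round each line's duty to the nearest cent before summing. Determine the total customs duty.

Line 1 (68.99, Quenoria, 2,271 m², £72,944.52):
Base rate for 68.99 is 14.5% + £3.06/m².
Origin Quenoria qualifies under the Ormark–Quenoria agreement and 68.99 is covered: preferential rate 8% applies instead.
Duty = £72,944.52 × 8% = £5,835.56.
Line 2 (17.14, Orune, 1,252 liters, £281,249.28):
Base rate for 17.14 is 3%.
Duty = £281,249.28 × 3% = £8,437.48.
Line 3 (79.22, Quenoria, 2,088 kg, £204,143.76):
Base rate for 79.22 is 10.5% + £0.42/kg.
Origin Quenoria qualifies under the Ormark–Quenoria agreement and 79.22 is covered: preferential rate Free applies instead.
The additional-duty order on 79.22 targets Orune, not Quenoria; it does not apply.
Duty = £204,143.76 × 0% = £0.00.
Total = £5,835.56 + £8,437.48 + £0.00 = £14,273.04.

£14,273.04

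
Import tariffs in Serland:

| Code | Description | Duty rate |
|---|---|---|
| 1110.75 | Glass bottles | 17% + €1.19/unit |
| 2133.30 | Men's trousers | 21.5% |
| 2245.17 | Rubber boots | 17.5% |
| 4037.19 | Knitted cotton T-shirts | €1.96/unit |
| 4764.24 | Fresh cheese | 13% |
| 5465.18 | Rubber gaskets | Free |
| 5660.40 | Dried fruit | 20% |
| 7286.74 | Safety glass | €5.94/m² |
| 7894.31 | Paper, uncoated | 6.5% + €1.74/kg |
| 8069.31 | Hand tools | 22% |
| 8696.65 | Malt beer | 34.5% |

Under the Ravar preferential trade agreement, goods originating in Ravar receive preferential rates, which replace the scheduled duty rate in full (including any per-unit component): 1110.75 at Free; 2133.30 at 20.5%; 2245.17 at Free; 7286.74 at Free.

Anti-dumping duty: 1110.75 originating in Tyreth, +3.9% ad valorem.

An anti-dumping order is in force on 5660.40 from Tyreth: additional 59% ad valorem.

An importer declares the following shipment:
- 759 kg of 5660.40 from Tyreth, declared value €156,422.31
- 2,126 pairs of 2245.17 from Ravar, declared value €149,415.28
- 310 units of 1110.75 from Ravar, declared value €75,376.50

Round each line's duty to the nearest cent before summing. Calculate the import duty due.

€123,573.62

Line 1 (5660.40, Tyreth, 759 kg, €156,422.31):
Base rate for 5660.40 is 20%.
Additional duty on 5660.40 from Tyreth: +59%. Applied ad valorem rate: 20% + 59% = 79%.
Duty = €156,422.31 × 79% = €123,573.62.
Line 2 (2245.17, Ravar, 2,126 pairs, €149,415.28):
Base rate for 2245.17 is 17.5%.
Origin Ravar qualifies under the Serland–Ravar agreement and 2245.17 is covered: preferential rate Free applies instead.
Duty = €149,415.28 × 0% = €0.00.
Line 3 (1110.75, Ravar, 310 units, €75,376.50):
Base rate for 1110.75 is 17% + €1.19/unit.
Origin Ravar qualifies under the Serland–Ravar agreement and 1110.75 is covered: preferential rate Free applies instead.
The additional-duty order on 1110.75 targets Tyreth, not Ravar; it does not apply.
Duty = €75,376.50 × 0% = €0.00.
Total = €123,573.62 + €0.00 + €0.00 = €123,573.62.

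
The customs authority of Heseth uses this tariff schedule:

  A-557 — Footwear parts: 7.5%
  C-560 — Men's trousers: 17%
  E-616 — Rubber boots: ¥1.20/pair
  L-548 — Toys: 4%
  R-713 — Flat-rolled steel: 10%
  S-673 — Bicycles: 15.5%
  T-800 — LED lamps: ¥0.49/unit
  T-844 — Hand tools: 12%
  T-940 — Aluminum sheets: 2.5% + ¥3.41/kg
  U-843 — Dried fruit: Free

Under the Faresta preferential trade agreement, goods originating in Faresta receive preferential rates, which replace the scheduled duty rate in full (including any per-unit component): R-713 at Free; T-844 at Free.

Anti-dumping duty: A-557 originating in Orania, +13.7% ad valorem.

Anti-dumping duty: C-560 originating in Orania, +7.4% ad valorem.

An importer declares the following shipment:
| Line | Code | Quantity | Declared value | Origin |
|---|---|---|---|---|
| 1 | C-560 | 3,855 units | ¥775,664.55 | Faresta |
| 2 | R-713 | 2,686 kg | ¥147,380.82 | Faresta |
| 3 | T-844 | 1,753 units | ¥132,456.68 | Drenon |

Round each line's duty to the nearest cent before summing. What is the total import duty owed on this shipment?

Line 1 (C-560, Faresta, 3,855 units, ¥775,664.55):
Base rate for C-560 is 17%.
Origin Faresta is the FTA partner but C-560 is not on the preference list; base rate stands.
The additional-duty order on C-560 targets Orania, not Faresta; it does not apply.
Duty = ¥775,664.55 × 17% = ¥131,862.97.
Line 2 (R-713, Faresta, 2,686 kg, ¥147,380.82):
Base rate for R-713 is 10%.
Origin Faresta qualifies under the Heseth–Faresta agreement and R-713 is covered: preferential rate Free applies instead.
Duty = ¥147,380.82 × 0% = ¥0.00.
Line 3 (T-844, Drenon, 1,753 units, ¥132,456.68):
Base rate for T-844 is 12%.
T-844 has an FTA preferential rate, but origin Drenon is not Faresta; base rate stands.
Duty = ¥132,456.68 × 12% = ¥15,894.80.
Total = ¥131,862.97 + ¥0.00 + ¥15,894.80 = ¥147,757.77.

¥147,757.77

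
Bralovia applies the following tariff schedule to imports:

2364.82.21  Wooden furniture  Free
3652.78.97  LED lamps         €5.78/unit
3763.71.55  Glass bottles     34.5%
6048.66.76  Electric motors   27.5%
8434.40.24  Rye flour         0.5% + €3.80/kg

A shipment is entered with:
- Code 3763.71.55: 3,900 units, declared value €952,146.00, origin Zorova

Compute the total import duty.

€328,490.37

Line 1 (3763.71.55, Zorova, 3,900 units, €952,146.00):
Base rate for 3763.71.55 is 34.5%.
Duty = €952,146.00 × 34.5% = €328,490.37.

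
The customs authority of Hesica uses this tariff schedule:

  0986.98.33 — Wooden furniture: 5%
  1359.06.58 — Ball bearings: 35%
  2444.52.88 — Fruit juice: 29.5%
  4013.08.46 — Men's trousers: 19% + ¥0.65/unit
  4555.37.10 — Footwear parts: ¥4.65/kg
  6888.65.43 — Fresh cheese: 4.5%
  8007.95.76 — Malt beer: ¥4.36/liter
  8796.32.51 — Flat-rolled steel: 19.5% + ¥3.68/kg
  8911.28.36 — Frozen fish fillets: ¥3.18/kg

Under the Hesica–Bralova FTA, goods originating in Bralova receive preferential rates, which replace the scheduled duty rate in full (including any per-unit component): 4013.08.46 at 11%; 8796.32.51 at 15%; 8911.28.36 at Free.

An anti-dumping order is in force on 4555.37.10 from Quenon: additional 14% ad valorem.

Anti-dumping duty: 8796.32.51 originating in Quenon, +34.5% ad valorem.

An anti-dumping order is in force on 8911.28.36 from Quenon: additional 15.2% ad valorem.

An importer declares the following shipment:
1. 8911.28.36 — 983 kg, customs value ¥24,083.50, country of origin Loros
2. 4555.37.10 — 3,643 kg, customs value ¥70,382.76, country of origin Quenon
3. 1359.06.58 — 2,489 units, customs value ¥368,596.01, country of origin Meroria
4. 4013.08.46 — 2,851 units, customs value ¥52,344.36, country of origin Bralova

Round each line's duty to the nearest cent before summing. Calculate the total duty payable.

¥164,685.96

Line 1 (8911.28.36, Loros, 983 kg, ¥24,083.50):
Base rate for 8911.28.36 is ¥3.18/kg.
8911.28.36 has an FTA preferential rate, but origin Loros is not Bralova; base rate stands.
The additional-duty order on 8911.28.36 targets Quenon, not Loros; it does not apply.
Duty = 983 × ¥3.18 = ¥3,125.94.
Line 2 (4555.37.10, Quenon, 3,643 kg, ¥70,382.76):
Base rate for 4555.37.10 is ¥4.65/kg.
Additional duty on 4555.37.10 from Quenon: +14% ad valorem. Applied ad valorem rate = 14%.
Duty = ¥70,382.76 × 14% + 3,643 × ¥4.65 = ¥26,793.54.
Line 3 (1359.06.58, Meroria, 2,489 units, ¥368,596.01):
Base rate for 1359.06.58 is 35%.
Duty = ¥368,596.01 × 35% = ¥129,008.60.
Line 4 (4013.08.46, Bralova, 2,851 units, ¥52,344.36):
Base rate for 4013.08.46 is 19% + ¥0.65/unit.
Origin Bralova qualifies under the Hesica–Bralova agreement and 4013.08.46 is covered: preferential rate 11% applies instead.
Duty = ¥52,344.36 × 11% = ¥5,757.88.
Total = ¥3,125.94 + ¥26,793.54 + ¥129,008.60 + ¥5,757.88 = ¥164,685.96.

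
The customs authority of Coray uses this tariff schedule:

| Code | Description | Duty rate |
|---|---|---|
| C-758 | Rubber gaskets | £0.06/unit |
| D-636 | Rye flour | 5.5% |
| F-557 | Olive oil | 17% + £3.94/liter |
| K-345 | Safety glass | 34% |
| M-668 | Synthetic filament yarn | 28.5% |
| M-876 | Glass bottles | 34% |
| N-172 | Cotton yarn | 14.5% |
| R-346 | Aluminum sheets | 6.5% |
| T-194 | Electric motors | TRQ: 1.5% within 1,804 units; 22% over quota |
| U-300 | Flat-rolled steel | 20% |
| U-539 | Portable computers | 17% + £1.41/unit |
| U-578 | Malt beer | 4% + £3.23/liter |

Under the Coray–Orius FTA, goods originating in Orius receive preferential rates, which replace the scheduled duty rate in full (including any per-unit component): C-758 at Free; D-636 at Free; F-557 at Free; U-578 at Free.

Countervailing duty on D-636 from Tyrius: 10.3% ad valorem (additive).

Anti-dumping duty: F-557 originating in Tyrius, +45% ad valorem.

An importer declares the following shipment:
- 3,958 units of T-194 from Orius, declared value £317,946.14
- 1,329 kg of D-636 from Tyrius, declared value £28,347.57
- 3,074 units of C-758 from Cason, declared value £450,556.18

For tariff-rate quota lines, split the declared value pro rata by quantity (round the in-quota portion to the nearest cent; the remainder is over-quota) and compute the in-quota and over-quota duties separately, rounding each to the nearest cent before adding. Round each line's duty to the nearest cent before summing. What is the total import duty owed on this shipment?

Line 1 (T-194, Orius, 3,958 units, £317,946.14):
Code T-194 is under a tariff-rate quota (threshold 1,804 units). In-quota: 1,804 units at 1.5%; over-quota: 2,154 units at 22%.
Pro-rata value split: in-quota = £317,946.14 × 1,804/3,958 = £144,915.32; over-quota = £317,946.14 − £144,915.32 = £173,030.82.
In-quota duty = £144,915.32 × 1.5% = £2,173.73. Over-quota duty = £173,030.82 × 22% = £38,066.78.
Line duty = £2,173.73 + £38,066.78 = £40,240.51.
Line 2 (D-636, Tyrius, 1,329 kg, £28,347.57):
Base rate for D-636 is 5.5%.
D-636 has an FTA preferential rate, but origin Tyrius is not Orius; base rate stands.
Additional duty on D-636 from Tyrius: +10.3%. Applied ad valorem rate: 5.5% + 10.3% = 15.8%.
Duty = £28,347.57 × 15.8% = £4,478.92.
Line 3 (C-758, Cason, 3,074 units, £450,556.18):
Base rate for C-758 is £0.06/unit.
C-758 has an FTA preferential rate, but origin Cason is not Orius; base rate stands.
Duty = 3,074 × £0.06 = £184.44.
Total = £40,240.51 + £4,478.92 + £184.44 = £44,903.87.

£44,903.87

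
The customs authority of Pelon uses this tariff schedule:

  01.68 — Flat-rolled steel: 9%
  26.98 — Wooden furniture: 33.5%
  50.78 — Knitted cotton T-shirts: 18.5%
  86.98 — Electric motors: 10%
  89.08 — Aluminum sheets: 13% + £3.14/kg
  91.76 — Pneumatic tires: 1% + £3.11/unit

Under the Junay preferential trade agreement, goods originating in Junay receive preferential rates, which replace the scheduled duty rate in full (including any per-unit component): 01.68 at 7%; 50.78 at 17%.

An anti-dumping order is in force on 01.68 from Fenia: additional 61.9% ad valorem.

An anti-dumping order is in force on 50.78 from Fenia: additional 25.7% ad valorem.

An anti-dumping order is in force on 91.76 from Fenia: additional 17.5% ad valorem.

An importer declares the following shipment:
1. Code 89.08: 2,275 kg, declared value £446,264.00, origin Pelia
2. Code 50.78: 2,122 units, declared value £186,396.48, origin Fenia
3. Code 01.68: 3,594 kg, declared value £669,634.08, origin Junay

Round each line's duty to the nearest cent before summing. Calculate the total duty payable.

£194,419.45

Line 1 (89.08, Pelia, 2,275 kg, £446,264.00):
Base rate for 89.08 is 13% + £3.14/kg.
Duty = £446,264.00 × 13% + 2,275 × £3.14 = £65,157.82.
Line 2 (50.78, Fenia, 2,122 units, £186,396.48):
Base rate for 50.78 is 18.5%.
50.78 has an FTA preferential rate, but origin Fenia is not Junay; base rate stands.
Additional duty on 50.78 from Fenia: +25.7%. Applied ad valorem rate: 18.5% + 25.7% = 44.2%.
Duty = £186,396.48 × 44.2% = £82,387.24.
Line 3 (01.68, Junay, 3,594 kg, £669,634.08):
Base rate for 01.68 is 9%.
Origin Junay qualifies under the Pelon–Junay agreement and 01.68 is covered: preferential rate 7% applies instead.
The additional-duty order on 01.68 targets Fenia, not Junay; it does not apply.
Duty = £669,634.08 × 7% = £46,874.39.
Total = £65,157.82 + £82,387.24 + £46,874.39 = £194,419.45.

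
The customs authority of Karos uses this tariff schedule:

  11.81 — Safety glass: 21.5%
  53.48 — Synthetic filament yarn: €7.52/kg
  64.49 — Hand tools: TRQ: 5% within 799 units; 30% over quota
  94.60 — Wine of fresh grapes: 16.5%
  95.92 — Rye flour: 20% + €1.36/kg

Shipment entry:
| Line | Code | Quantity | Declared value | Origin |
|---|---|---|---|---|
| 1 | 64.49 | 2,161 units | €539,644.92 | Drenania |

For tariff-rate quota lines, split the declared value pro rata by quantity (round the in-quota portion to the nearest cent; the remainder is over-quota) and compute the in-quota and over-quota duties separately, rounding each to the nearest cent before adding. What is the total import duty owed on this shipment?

€112,011.90

Line 1 (64.49, Drenania, 2,161 units, €539,644.92):
Code 64.49 is under a tariff-rate quota (threshold 799 units). In-quota: 799 units at 5%; over-quota: 1,362 units at 30%.
Pro-rata value split: in-quota = €539,644.92 × 799/2,161 = €199,526.28; over-quota = €539,644.92 − €199,526.28 = €340,118.64.
In-quota duty = €199,526.28 × 5% = €9,976.31. Over-quota duty = €340,118.64 × 30% = €102,035.59.
Line duty = €9,976.31 + €102,035.59 = €112,011.90.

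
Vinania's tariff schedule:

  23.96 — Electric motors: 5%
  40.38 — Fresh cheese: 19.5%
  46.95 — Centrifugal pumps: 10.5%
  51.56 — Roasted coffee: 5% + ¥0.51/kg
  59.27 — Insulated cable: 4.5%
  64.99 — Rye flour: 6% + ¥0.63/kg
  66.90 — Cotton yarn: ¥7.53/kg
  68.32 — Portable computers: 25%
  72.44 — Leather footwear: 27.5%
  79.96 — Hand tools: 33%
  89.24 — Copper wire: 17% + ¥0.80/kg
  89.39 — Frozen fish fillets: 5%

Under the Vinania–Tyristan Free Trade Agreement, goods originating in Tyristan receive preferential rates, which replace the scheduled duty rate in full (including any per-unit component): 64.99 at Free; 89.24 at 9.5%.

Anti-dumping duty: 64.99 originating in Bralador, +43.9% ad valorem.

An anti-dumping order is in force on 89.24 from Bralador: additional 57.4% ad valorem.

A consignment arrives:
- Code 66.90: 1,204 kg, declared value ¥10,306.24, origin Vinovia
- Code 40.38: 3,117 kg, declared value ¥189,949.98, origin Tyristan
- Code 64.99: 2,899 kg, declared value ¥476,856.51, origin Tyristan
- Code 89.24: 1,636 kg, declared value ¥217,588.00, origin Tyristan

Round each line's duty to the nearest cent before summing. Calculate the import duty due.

Line 1 (66.90, Vinovia, 1,204 kg, ¥10,306.24):
Base rate for 66.90 is ¥7.53/kg.
Duty = 1,204 × ¥7.53 = ¥9,066.12.
Line 2 (40.38, Tyristan, 3,117 kg, ¥189,949.98):
Base rate for 40.38 is 19.5%.
Origin Tyristan is the FTA partner but 40.38 is not on the preference list; base rate stands.
Duty = ¥189,949.98 × 19.5% = ¥37,040.25.
Line 3 (64.99, Tyristan, 2,899 kg, ¥476,856.51):
Base rate for 64.99 is 6% + ¥0.63/kg.
Origin Tyristan qualifies under the Vinania–Tyristan agreement and 64.99 is covered: preferential rate Free applies instead.
The additional-duty order on 64.99 targets Bralador, not Tyristan; it does not apply.
Duty = ¥476,856.51 × 0% = ¥0.00.
Line 4 (89.24, Tyristan, 1,636 kg, ¥217,588.00):
Base rate for 89.24 is 17% + ¥0.80/kg.
Origin Tyristan qualifies under the Vinania–Tyristan agreement and 89.24 is covered: preferential rate 9.5% applies instead.
The additional-duty order on 89.24 targets Bralador, not Tyristan; it does not apply.
Duty = ¥217,588.00 × 9.5% = ¥20,670.86.
Total = ¥9,066.12 + ¥37,040.25 + ¥0.00 + ¥20,670.86 = ¥66,777.23.

¥66,777.23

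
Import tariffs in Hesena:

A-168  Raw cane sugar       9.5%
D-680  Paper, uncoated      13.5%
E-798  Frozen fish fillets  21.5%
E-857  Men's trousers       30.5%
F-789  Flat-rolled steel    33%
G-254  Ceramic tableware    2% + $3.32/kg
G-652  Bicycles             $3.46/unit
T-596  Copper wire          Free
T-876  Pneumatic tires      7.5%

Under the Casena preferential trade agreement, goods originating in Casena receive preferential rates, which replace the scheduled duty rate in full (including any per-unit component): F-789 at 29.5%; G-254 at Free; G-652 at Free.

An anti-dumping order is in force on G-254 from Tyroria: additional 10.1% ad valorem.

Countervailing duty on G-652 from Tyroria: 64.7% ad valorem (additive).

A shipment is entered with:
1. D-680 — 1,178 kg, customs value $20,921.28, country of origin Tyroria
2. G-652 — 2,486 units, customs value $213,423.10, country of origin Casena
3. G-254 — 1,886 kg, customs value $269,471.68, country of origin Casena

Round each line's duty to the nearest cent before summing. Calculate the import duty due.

$2,824.37

Line 1 (D-680, Tyroria, 1,178 kg, $20,921.28):
Base rate for D-680 is 13.5%.
Duty = $20,921.28 × 13.5% = $2,824.37.
Line 2 (G-652, Casena, 2,486 units, $213,423.10):
Base rate for G-652 is $3.46/unit.
Origin Casena qualifies under the Hesena–Casena agreement and G-652 is covered: preferential rate Free applies instead.
The additional-duty order on G-652 targets Tyroria, not Casena; it does not apply.
Duty = $213,423.10 × 0% = $0.00.
Line 3 (G-254, Casena, 1,886 kg, $269,471.68):
Base rate for G-254 is 2% + $3.32/kg.
Origin Casena qualifies under the Hesena–Casena agreement and G-254 is covered: preferential rate Free applies instead.
The additional-duty order on G-254 targets Tyroria, not Casena; it does not apply.
Duty = $269,471.68 × 0% = $0.00.
Total = $2,824.37 + $0.00 + $0.00 = $2,824.37.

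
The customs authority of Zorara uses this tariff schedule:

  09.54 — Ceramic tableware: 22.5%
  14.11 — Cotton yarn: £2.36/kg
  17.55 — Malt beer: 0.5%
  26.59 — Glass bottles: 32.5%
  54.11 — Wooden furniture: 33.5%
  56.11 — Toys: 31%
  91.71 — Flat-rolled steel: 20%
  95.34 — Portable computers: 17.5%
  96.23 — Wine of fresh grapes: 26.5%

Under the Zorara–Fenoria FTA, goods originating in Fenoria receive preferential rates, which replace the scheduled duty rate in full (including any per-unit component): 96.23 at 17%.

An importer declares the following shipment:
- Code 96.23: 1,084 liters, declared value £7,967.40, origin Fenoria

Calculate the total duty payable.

Line 1 (96.23, Fenoria, 1,084 liters, £7,967.40):
Base rate for 96.23 is 26.5%.
Origin Fenoria qualifies under the Zorara–Fenoria agreement and 96.23 is covered: preferential rate 17% applies instead.
Duty = £7,967.40 × 17% = £1,354.46.

£1,354.46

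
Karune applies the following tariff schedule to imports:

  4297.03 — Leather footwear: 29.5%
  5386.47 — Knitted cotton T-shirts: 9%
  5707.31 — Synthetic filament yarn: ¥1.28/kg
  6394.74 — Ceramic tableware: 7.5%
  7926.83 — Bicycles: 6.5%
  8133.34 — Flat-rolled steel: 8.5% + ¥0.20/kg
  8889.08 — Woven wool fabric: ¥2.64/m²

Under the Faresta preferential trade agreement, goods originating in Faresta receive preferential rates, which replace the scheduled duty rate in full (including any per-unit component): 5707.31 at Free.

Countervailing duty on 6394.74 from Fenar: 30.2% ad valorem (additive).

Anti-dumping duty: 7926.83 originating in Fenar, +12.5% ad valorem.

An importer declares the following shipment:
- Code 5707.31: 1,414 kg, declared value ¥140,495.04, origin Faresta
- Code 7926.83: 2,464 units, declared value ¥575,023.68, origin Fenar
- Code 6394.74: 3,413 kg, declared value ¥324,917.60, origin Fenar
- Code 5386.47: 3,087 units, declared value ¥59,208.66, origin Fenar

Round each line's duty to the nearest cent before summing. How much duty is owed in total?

Line 1 (5707.31, Faresta, 1,414 kg, ¥140,495.04):
Base rate for 5707.31 is ¥1.28/kg.
Origin Faresta qualifies under the Karune–Faresta agreement and 5707.31 is covered: preferential rate Free applies instead.
Duty = ¥140,495.04 × 0% = ¥0.00.
Line 2 (7926.83, Fenar, 2,464 units, ¥575,023.68):
Base rate for 7926.83 is 6.5%.
Additional duty on 7926.83 from Fenar: +12.5%. Applied ad valorem rate: 6.5% + 12.5% = 19%.
Duty = ¥575,023.68 × 19% = ¥109,254.50.
Line 3 (6394.74, Fenar, 3,413 kg, ¥324,917.60):
Base rate for 6394.74 is 7.5%.
Additional duty on 6394.74 from Fenar: +30.2%. Applied ad valorem rate: 7.5% + 30.2% = 37.7%.
Duty = ¥324,917.60 × 37.7% = ¥122,493.94.
Line 4 (5386.47, Fenar, 3,087 units, ¥59,208.66):
Base rate for 5386.47 is 9%.
Duty = ¥59,208.66 × 9% = ¥5,328.78.
Total = ¥0.00 + ¥109,254.50 + ¥122,493.94 + ¥5,328.78 = ¥237,077.22.

¥237,077.22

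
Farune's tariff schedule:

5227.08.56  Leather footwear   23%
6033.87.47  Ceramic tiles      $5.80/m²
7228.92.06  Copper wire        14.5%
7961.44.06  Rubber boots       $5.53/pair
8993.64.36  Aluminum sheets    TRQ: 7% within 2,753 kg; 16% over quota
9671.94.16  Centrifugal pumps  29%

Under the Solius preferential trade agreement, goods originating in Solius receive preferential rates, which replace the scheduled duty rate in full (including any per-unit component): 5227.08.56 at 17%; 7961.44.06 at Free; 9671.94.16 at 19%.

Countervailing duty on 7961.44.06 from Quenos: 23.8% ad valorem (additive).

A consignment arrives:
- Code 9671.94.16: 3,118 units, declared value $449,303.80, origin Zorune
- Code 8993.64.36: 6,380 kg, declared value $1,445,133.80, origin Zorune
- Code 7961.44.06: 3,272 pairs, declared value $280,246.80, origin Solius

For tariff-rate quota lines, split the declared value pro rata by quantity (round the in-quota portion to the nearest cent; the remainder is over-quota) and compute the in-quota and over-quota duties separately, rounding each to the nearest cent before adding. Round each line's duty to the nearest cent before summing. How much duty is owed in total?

$305,397.12

Line 1 (9671.94.16, Zorune, 3,118 units, $449,303.80):
Base rate for 9671.94.16 is 29%.
9671.94.16 has an FTA preferential rate, but origin Zorune is not Solius; base rate stands.
Duty = $449,303.80 × 29% = $130,298.10.
Line 2 (8993.64.36, Zorune, 6,380 kg, $1,445,133.80):
Code 8993.64.36 is under a tariff-rate quota (threshold 2,753 kg). In-quota: 2,753 kg at 7%; over-quota: 3,627 kg at 16%.
Pro-rata value split: in-quota = $1,445,133.80 × 2,753/6,380 = $623,582.03; over-quota = $1,445,133.80 − $623,582.03 = $821,551.77.
In-quota duty = $623,582.03 × 7% = $43,650.74. Over-quota duty = $821,551.77 × 16% = $131,448.28.
Line duty = $43,650.74 + $131,448.28 = $175,099.02.
Line 3 (7961.44.06, Solius, 3,272 pairs, $280,246.80):
Base rate for 7961.44.06 is $5.53/pair.
Origin Solius qualifies under the Farune–Solius agreement and 7961.44.06 is covered: preferential rate Free applies instead.
The additional-duty order on 7961.44.06 targets Quenos, not Solius; it does not apply.
Duty = $280,246.80 × 0% = $0.00.
Total = $130,298.10 + $175,099.02 + $0.00 = $305,397.12.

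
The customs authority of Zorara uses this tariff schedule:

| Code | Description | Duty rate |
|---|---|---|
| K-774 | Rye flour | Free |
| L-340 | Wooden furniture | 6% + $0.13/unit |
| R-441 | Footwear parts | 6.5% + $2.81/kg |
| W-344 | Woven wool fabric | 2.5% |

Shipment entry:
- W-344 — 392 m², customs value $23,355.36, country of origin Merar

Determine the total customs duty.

Line 1 (W-344, Merar, 392 m², $23,355.36):
Base rate for W-344 is 2.5%.
Duty = $23,355.36 × 2.5% = $583.88.

$583.88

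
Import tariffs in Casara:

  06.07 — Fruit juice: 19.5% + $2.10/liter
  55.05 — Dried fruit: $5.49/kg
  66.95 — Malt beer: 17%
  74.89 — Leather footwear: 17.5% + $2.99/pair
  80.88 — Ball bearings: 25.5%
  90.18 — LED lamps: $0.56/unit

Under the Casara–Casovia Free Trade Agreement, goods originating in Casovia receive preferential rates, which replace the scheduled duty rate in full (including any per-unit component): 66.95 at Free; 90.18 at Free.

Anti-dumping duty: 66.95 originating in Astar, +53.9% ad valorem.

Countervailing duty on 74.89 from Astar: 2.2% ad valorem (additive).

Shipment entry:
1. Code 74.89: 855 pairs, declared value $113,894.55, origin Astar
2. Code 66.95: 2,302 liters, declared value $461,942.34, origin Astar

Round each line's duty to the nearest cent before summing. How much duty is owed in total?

$352,510.80

Line 1 (74.89, Astar, 855 pairs, $113,894.55):
Base rate for 74.89 is 17.5% + $2.99/pair.
Additional duty on 74.89 from Astar: +2.2%. Applied ad valorem rate: 17.5% + 2.2% = 19.7%.
Duty = $113,894.55 × 19.7% + 855 × $2.99 = $24,993.68.
Line 2 (66.95, Astar, 2,302 liters, $461,942.34):
Base rate for 66.95 is 17%.
66.95 has an FTA preferential rate, but origin Astar is not Casovia; base rate stands.
Additional duty on 66.95 from Astar: +53.9%. Applied ad valorem rate: 17% + 53.9% = 70.9%.
Duty = $461,942.34 × 70.9% = $327,517.12.
Total = $24,993.68 + $327,517.12 = $352,510.80.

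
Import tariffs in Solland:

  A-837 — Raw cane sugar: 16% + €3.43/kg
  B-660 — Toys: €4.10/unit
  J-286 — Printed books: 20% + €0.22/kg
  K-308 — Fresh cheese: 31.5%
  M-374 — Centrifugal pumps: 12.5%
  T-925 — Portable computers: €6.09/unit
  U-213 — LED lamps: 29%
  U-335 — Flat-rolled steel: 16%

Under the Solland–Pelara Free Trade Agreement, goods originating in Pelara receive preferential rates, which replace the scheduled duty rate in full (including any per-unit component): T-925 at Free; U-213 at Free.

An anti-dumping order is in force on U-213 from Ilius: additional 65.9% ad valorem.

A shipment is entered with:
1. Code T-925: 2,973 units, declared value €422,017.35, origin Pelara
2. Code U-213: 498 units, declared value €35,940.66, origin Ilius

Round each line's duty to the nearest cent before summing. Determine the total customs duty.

€34,107.69

Line 1 (T-925, Pelara, 2,973 units, €422,017.35):
Base rate for T-925 is €6.09/unit.
Origin Pelara qualifies under the Solland–Pelara agreement and T-925 is covered: preferential rate Free applies instead.
Duty = €422,017.35 × 0% = €0.00.
Line 2 (U-213, Ilius, 498 units, €35,940.66):
Base rate for U-213 is 29%.
U-213 has an FTA preferential rate, but origin Ilius is not Pelara; base rate stands.
Additional duty on U-213 from Ilius: +65.9%. Applied ad valorem rate: 29% + 65.9% = 94.9%.
Duty = €35,940.66 × 94.9% = €34,107.69.
Total = €0.00 + €34,107.69 = €34,107.69.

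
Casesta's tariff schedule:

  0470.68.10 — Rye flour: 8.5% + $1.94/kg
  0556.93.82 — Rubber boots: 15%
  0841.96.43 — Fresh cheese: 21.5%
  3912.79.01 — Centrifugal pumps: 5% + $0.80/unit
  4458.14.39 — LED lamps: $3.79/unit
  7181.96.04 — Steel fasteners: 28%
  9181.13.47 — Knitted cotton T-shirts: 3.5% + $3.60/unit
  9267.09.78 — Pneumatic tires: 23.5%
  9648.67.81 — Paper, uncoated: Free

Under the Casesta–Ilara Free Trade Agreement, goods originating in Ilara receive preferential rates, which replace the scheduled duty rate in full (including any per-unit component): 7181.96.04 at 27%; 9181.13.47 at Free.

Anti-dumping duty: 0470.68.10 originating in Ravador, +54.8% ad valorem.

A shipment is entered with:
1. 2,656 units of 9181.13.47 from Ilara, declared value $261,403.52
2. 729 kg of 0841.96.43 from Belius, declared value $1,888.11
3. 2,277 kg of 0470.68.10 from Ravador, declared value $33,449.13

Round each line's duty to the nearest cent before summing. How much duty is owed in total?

Line 1 (9181.13.47, Ilara, 2,656 units, $261,403.52):
Base rate for 9181.13.47 is 3.5% + $3.60/unit.
Origin Ilara qualifies under the Casesta–Ilara agreement and 9181.13.47 is covered: preferential rate Free applies instead.
Duty = $261,403.52 × 0% = $0.00.
Line 2 (0841.96.43, Belius, 729 kg, $1,888.11):
Base rate for 0841.96.43 is 21.5%.
Duty = $1,888.11 × 21.5% = $405.94.
Line 3 (0470.68.10, Ravador, 2,277 kg, $33,449.13):
Base rate for 0470.68.10 is 8.5% + $1.94/kg.
Additional duty on 0470.68.10 from Ravador: +54.8%. Applied ad valorem rate: 8.5% + 54.8% = 63.3%.
Duty = $33,449.13 × 63.3% + 2,277 × $1.94 = $25,590.68.
Total = $0.00 + $405.94 + $25,590.68 = $25,996.62.

$25,996.62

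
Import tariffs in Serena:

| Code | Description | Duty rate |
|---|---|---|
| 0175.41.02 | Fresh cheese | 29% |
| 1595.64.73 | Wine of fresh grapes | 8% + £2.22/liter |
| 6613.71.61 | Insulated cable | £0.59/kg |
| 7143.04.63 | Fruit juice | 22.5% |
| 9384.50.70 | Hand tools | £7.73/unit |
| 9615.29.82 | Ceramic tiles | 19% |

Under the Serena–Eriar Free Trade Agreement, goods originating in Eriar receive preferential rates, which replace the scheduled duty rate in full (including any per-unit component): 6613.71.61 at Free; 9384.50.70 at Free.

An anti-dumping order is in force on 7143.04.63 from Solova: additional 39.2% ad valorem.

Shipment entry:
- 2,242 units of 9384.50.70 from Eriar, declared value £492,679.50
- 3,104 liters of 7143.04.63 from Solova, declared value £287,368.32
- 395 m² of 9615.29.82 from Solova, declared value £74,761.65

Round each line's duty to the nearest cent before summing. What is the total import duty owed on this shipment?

£191,510.96

Line 1 (9384.50.70, Eriar, 2,242 units, £492,679.50):
Base rate for 9384.50.70 is £7.73/unit.
Origin Eriar qualifies under the Serena–Eriar agreement and 9384.50.70 is covered: preferential rate Free applies instead.
Duty = £492,679.50 × 0% = £0.00.
Line 2 (7143.04.63, Solova, 3,104 liters, £287,368.32):
Base rate for 7143.04.63 is 22.5%.
Additional duty on 7143.04.63 from Solova: +39.2%. Applied ad valorem rate: 22.5% + 39.2% = 61.7%.
Duty = £287,368.32 × 61.7% = £177,306.25.
Line 3 (9615.29.82, Solova, 395 m², £74,761.65):
Base rate for 9615.29.82 is 19%.
Duty = £74,761.65 × 19% = £14,204.71.
Total = £0.00 + £177,306.25 + £14,204.71 = £191,510.96.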